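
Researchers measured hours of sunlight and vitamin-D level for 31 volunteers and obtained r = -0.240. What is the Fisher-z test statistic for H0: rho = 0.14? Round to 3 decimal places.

-2.041

z_r = atanh(-0.240) = -0.244774,  z_0 = atanh(0.14) = 0.140926
SE = 1/√(n−3) = 1/√28 = 0.188982
z = (z_r − z_0)/SE = (-0.244774 − 0.140926) / 0.188982 = -0.385700 / 0.188982 = -2.041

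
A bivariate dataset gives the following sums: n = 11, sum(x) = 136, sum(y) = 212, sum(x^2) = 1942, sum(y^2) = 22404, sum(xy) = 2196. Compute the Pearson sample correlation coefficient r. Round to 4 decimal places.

-0.1946

S_xy = nΣxy − ΣxΣy = 11·2196 − 136·212 = 24156 − 28832 = -4676
S_xx = nΣx² − (Σx)² = 11·1942 − 136² = 21362 − 18496 = 2866
S_yy = nΣy² − (Σy)² = 11·22404 − 212² = 246444 − 44944 = 201500
r = S_xy / √(S_xx·S_yy) = -4676 / √(2866·201500) = -4676 / √577499000 = -4676 / 24031.2089 = -0.1946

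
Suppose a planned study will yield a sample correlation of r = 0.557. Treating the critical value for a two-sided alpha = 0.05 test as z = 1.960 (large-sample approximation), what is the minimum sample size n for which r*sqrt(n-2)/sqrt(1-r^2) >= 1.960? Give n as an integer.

11

Need r·√(n−2)/√(1−r²) ≥ 1.960
√(n−2) ≥ 1.960·√(1−0.310249) / 0.557 = 1.960·0.830512 / 0.557 = 2.9224
n−2 ≥ 8.5404  ⇒  n ≥ 10.5404
Smallest integer n = 11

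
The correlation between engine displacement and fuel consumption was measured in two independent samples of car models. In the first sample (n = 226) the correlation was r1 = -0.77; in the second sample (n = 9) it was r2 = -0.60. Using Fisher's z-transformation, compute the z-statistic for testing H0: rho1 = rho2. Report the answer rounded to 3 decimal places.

Fisher z-transforms: z1 = atanh(-0.77) = -1.020328, z2 = atanh(-0.60) = -0.693147; difference d = -0.327181
Var(d) = 1/223 + 1/6 = 0.0044843 + 0.1666667 = 0.1711510
z = d/√Var(d) = -0.327181 / √0.1711510 = -0.327181 / 0.413704 = -0.791

-0.791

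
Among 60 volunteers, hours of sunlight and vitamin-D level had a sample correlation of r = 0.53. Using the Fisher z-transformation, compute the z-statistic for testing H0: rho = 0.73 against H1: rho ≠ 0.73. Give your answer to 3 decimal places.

-2.556

Fisher z: atanh(0.53) = 0.590145, atanh(0.73) = 0.928727
z = (z_r − z_0)·√(n−3) = (0.590145 − 0.928727)·√57 = -0.338582 · 7.549834 = -2.556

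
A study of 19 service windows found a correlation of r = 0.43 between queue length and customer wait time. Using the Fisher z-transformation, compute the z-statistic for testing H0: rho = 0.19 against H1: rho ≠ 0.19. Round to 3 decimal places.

1.070

z_r = atanh(0.43) = 0.459897,  z_0 = atanh(0.19) = 0.192337
SE = 1/√(n−3) = 1/√16 = 0.250000
z = (z_r − z_0)/SE = (0.459897 − 0.192337) / 0.250000 = 0.267560 / 0.250000 = 1.070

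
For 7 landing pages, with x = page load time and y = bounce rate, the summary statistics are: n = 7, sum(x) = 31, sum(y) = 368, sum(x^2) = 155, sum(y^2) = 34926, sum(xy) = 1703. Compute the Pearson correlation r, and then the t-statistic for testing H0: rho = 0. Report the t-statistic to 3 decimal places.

Numerator: nΣxy − (Σx)(Σy) = 7·1703 − (31)(368) = 513
Denominator: √[(nΣx²−(Σx)²)(nΣy²−(Σy)²)]
  nΣx²−(Σx)² = 7·155 − 961 = 124;  nΣy²−(Σy)² = 7·34926 − 135424 = 109058
  √(124·109058) = √13523192 = 3677.3893
r = 513 / 3677.3893 = 0.1395
t = r·√(n−2)/√(1−r²) = 0.1395·√5 / √(1−0.019460) = 0.311931 / 0.990222 = 0.315

0.315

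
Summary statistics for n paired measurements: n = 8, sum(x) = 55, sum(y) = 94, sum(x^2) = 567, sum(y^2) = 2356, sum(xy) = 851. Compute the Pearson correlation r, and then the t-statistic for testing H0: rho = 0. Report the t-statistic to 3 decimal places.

S_xy = nΣxy − ΣxΣy = 8·851 − 55·94 = 6808 − 5170 = 1638
S_xx = nΣx² − (Σx)² = 8·567 − 55² = 4536 − 3025 = 1511
S_yy = nΣy² − (Σy)² = 8·2356 − 94² = 18848 − 8836 = 10012
r = S_xy / √(S_xx·S_yy) = 1638 / √(1511·10012) = 1638 / √15128132 = 1638 / 3889.4899 = 0.4211
t = r·√(n−2)/√(1−r²) = 0.4211·√6 / √(1−0.177325) = 1.031480 / 0.907014 = 1.137

1.137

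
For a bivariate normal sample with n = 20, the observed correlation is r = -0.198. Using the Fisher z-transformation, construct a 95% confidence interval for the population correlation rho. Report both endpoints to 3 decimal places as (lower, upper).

(-0.589, 0.268)

Fisher z: z_r = atanh(r) = ½·ln((1+(-0.198))/(1−(-0.198))) = -0.200650
SE(z) = 1/√(n−3) = 1/√17 = 0.242536
95% ⇒ z* = 1.960; margin = 1.960·0.242536 = 0.475371
CI on z-scale: (-0.676021, 0.274721)
Back-transform: tanh(-0.676021) = -0.588927, tanh(0.274721) = 0.268012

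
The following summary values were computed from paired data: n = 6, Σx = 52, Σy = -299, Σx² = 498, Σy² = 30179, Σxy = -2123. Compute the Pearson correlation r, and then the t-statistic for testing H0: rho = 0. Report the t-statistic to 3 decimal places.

1.320

Numerator: nΣxy − (Σx)(Σy) = 6·(-2123) − (52)(-299) = 2810
Denominator: √[(nΣx²−(Σx)²)(nΣy²−(Σy)²)]
  nΣx²−(Σx)² = 6·498 − 2704 = 284;  nΣy²−(Σy)² = 6·30179 − 89401 = 91673
  √(284·91673) = √26035132 = 5102.4633
r = 2810 / 5102.4633 = 0.5507
t = r·√(n−2)/√(1−r²) = 0.5507·√4 / √(1−0.303270) = 1.101400 / 0.834704 = 1.320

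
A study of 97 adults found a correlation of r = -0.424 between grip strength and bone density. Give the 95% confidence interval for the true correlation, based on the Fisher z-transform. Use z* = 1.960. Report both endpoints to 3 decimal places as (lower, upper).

(-0.575, -0.245)

z_r = atanh(-0.424) = -0.452559;  SE = 1/√(n−3) = 1/√94 = 0.103142
z-limits: -0.452559 ± 1.960·0.103142 = -0.452559 ± 0.202158 = [-0.654717, -0.250401]
ρ-limits: (tanh -0.654717, tanh -0.250401) = (-0.575, -0.245)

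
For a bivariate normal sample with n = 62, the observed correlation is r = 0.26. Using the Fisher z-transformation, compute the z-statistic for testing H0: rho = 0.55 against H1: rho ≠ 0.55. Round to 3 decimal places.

-2.706

z_r = atanh(0.26) = 0.266108,  z_0 = atanh(0.55) = 0.618381
SE = 1/√(n−3) = 1/√59 = 0.130189
z = (z_r − z_0)/SE = (0.266108 − 0.618381) / 0.130189 = -0.352273 / 0.130189 = -2.706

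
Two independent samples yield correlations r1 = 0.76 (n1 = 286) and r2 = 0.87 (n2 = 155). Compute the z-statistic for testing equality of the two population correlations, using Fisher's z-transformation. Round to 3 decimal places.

z1 = atanh(0.76) = 0.996215,  z2 = atanh(0.87) = 1.333080
SE = √(1/(n1−3) + 1/(n2−3)) = √(1/283 + 1/152) = √(0.0035336 + 0.0065789) = √0.0101125 = 0.100561
z = (z1 − z2)/SE = (0.996215 − 1.333080) / 0.100561 = -0.336865 / 0.100561 = -3.350

-3.350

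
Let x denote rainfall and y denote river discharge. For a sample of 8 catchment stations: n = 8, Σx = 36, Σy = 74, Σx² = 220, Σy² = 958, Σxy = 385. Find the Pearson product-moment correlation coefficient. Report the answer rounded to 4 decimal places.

Numerator: nΣxy − (Σx)(Σy) = 8·385 − (36)(74) = 416
Denominator: √[(nΣx²−(Σx)²)(nΣy²−(Σy)²)]
  nΣx²−(Σx)² = 8·220 − 1296 = 464;  nΣy²−(Σy)² = 8·958 − 5476 = 2188
  √(464·2188) = √1015232 = 1007.5872
r = 416 / 1007.5872 = 0.4129

0.4129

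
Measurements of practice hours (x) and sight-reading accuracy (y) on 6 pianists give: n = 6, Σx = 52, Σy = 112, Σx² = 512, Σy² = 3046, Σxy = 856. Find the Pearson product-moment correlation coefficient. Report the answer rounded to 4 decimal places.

-0.4737

S_xy = nΣxy − ΣxΣy = 6·856 − 52·112 = 5136 − 5824 = -688
S_xx = nΣx² − (Σx)² = 6·512 − 52² = 3072 − 2704 = 368
S_yy = nΣy² − (Σy)² = 6·3046 − 112² = 18276 − 12544 = 5732
r = S_xy / √(S_xx·S_yy) = -688 / √(368·5732) = -688 / √2109376 = -688 / 1452.3691 = -0.4737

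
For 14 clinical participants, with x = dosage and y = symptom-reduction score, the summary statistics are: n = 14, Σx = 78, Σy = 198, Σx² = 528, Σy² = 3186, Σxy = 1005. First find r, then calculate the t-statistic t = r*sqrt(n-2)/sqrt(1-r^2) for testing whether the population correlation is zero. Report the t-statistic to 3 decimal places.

-2.092

Numerator: nΣxy − (Σx)(Σy) = 14·1005 − (78)(198) = -1374
Denominator: √[(nΣx²−(Σx)²)(nΣy²−(Σy)²)]
  nΣx²−(Σx)² = 14·528 − 6084 = 1308;  nΣy²−(Σy)² = 14·3186 − 39204 = 5400
  √(1308·5400) = √7063200 = 2657.6682
r = -1374 / 2657.6682 = -0.5170
t = r·√(n−2)/√(1−r²) = -0.5170·√12 / √(1−0.267289) = -1.790941 / 0.855985 = -2.092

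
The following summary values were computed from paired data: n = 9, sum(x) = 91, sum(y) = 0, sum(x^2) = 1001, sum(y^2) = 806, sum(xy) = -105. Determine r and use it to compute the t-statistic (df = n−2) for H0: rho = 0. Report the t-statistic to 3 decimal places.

S_xy = nΣxy − ΣxΣy = 9·(-105) − 91·0 = -945 − 0 = -945
S_xx = nΣx² − (Σx)² = 9·1001 − 91² = 9009 − 8281 = 728
S_yy = nΣy² − (Σy)² = 9·806 − 0² = 7254 − 0 = 7254
r = S_xy / √(S_xx·S_yy) = -945 / √(728·7254) = -945 / √5280912 = -945 / 2298.0235 = -0.4112
t = r·√(n−2)/√(1−r²) = -0.4112·√7 / √(1−0.169085) = -1.087933 / 0.911545 = -1.194

-1.194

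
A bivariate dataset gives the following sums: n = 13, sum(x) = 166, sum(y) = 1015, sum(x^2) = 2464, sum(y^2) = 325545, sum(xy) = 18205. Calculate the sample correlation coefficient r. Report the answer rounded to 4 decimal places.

0.5695

Numerator: nΣxy − (Σx)(Σy) = 13·18205 − (166)(1015) = 68175
Denominator: √[(nΣx²−(Σx)²)(nΣy²−(Σy)²)]
  nΣx²−(Σx)² = 13·2464 − 27556 = 4476;  nΣy²−(Σy)² = 13·325545 − 1030225 = 3201860
  √(4476·3201860) = √14331525360 = 119714.3490
r = 68175 / 119714.3490 = 0.5695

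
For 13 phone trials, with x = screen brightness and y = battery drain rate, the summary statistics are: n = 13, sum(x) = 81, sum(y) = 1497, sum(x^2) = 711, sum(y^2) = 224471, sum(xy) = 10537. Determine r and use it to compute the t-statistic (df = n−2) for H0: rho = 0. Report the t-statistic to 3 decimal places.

1.317

S_xy = nΣxy − ΣxΣy = 13·10537 − 81·1497 = 136981 − 121257 = 15724
S_xx = nΣx² − (Σx)² = 13·711 − 81² = 9243 − 6561 = 2682
S_yy = nΣy² − (Σy)² = 13·224471 − 1497² = 2918123 − 2241009 = 677114
r = S_xy / √(S_xx·S_yy) = 15724 / √(2682·677114) = 15724 / √1816019748 = 15724 / 42614.7832 = 0.3690
t = r·√(n−2)/√(1−r²) = 0.3690·√11 / √(1−0.136161) = 1.223835 / 0.929429 = 1.317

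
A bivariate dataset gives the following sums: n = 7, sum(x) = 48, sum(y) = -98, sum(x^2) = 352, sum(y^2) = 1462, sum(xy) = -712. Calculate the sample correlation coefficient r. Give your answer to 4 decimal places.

-0.8819

S_xy = nΣxy − ΣxΣy = 7·(-712) − 48·(-98) = -4984 − (-4704) = -280
S_xx = nΣx² − (Σx)² = 7·352 − 48² = 2464 − 2304 = 160
S_yy = nΣy² − (Σy)² = 7·1462 − (-98)² = 10234 − 9604 = 630
r = S_xy / √(S_xx·S_yy) = -280 / √(160·630) = -280 / √100800 = -280 / 317.4902 = -0.8819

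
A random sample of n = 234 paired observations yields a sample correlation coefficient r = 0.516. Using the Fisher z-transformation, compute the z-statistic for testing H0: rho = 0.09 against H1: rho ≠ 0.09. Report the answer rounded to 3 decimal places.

7.305

z_r = atanh(0.516) = 0.570873,  z_0 = atanh(0.09) = 0.090244
SE = 1/√(n−3) = 1/√231 = 0.065795
z = (z_r − z_0)/SE = (0.570873 − 0.090244) / 0.065795 = 0.480629 / 0.065795 = 7.305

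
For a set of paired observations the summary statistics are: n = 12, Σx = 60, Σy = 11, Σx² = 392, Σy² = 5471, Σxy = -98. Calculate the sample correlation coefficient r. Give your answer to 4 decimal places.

-0.2159

Numerator: nΣxy − (Σx)(Σy) = 12·(-98) − (60)(11) = -1836
Denominator: √[(nΣx²−(Σx)²)(nΣy²−(Σy)²)]
  nΣx²−(Σx)² = 12·392 − 3600 = 1104;  nΣy²−(Σy)² = 12·5471 − 121 = 65531
  √(1104·65531) = √72346224 = 8505.6584
r = -1836 / 8505.6584 = -0.2159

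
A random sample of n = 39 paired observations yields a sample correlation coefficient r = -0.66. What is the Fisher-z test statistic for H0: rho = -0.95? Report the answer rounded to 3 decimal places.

z_r = atanh(-0.66) = -0.792814,  z_0 = atanh(-0.95) = -1.831781
SE = 1/√(n−3) = 1/√36 = 0.166667
z = (z_r − z_0)/SE = (-0.792814 − (-1.831781)) / 0.166667 = 1.038967 / 0.166667 = 6.234

6.234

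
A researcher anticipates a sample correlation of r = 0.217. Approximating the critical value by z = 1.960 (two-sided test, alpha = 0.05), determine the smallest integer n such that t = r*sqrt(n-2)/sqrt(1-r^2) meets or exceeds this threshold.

80

Need r·√(n−2)/√(1−r²) ≥ 1.960
√(n−2) ≥ 1.960·√(1−0.047089) / 0.217 = 1.960·0.976172 / 0.217 = 8.8170
n−2 ≥ 77.7395  ⇒  n ≥ 79.7395
Smallest integer n = 80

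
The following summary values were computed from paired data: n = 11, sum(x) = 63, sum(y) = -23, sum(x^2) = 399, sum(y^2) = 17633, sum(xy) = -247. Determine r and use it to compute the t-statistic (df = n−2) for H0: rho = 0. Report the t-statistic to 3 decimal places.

-0.426

S_xy = nΣxy − ΣxΣy = 11·(-247) − 63·(-23) = -2717 − (-1449) = -1268
S_xx = nΣx² − (Σx)² = 11·399 − 63² = 4389 − 3969 = 420
S_yy = nΣy² − (Σy)² = 11·17633 − (-23)² = 193963 − 529 = 193434
r = S_xy / √(S_xx·S_yy) = -1268 / √(420·193434) = -1268 / √81242280 = -1268 / 9013.4499 = -0.1407
t = r·√(n−2)/√(1−r²) = -0.1407·√9 / √(1−0.019796) = -0.422100 / 0.990053 = -0.426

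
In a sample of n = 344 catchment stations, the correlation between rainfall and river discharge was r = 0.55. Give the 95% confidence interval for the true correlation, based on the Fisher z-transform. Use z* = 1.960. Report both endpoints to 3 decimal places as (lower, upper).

z_r = atanh(0.55) = 0.618381;  SE = 1/√(n−3) = 1/√341 = 0.054153
z-limits: 0.618381 ± 1.960·0.054153 = 0.618381 ± 0.106140 = [0.512241, 0.724521]
ρ-limits: (tanh 0.512241, tanh 0.724521) = (0.472, 0.620)

(0.472, 0.620)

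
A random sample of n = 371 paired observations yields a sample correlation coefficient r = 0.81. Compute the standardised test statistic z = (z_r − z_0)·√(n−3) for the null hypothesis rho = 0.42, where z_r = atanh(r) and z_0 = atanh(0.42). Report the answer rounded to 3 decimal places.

13.032

z_r = atanh(0.81) = 1.127029,  z_0 = atanh(0.42) = 0.447692
SE = 1/√(n−3) = 1/√368 = 0.052129
z = (z_r − z_0)/SE = (1.127029 − 0.447692) / 0.052129 = 0.679337 / 0.052129 = 13.032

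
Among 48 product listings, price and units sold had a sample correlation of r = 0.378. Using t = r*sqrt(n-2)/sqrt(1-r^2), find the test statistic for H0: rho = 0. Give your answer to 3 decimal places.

2.769

t = r·√(n−2) / √(1−r²) with r = 0.378, n = 48
  = 0.378·√46 / √(1 − 0.142884)
  = 0.378·6.782330 / 0.925806
  = 2.563721 / 0.925806 = 2.769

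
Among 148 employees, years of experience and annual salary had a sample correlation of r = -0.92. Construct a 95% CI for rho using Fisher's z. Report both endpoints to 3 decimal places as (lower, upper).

Fisher z: z_r = atanh(r) = ½·ln((1+(-0.92))/(1−(-0.92))) = -1.589027
SE(z) = 1/√(n−3) = 1/√145 = 0.083045
95% ⇒ z* = 1.960; margin = 1.960·0.083045 = 0.162768
CI on z-scale: (-1.751795, -1.426259)
Back-transform: tanh(-1.751795) = -0.941579, tanh(-1.426259) = -0.890897

(-0.942, -0.891)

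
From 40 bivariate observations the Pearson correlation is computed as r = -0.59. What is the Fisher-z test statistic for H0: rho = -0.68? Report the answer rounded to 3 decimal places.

0.921

z_r = atanh(-0.59) = -0.677666,  z_0 = atanh(-0.68) = -0.829114
SE = 1/√(n−3) = 1/√37 = 0.164399
z = (z_r − z_0)/SE = (-0.677666 − (-0.829114)) / 0.164399 = 0.151448 / 0.164399 = 0.921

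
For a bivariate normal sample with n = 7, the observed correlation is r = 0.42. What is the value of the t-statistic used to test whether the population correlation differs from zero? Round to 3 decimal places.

1 − r² = 1 − 0.1764 = 0.8236;  √(1−r²) = 0.907524
√(n−2) = √5 = 2.236068
t = r·√(n−2)/√(1−r²) = 0.42 · 2.236068 / 0.907524 = 1.035

1.035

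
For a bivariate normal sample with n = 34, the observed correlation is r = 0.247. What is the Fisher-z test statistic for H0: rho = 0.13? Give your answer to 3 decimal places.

z_r = atanh(0.247) = 0.252215,  z_0 = atanh(0.13) = 0.130740
SE = 1/√(n−3) = 1/√31 = 0.179605
z = (z_r − z_0)/SE = (0.252215 − 0.130740) / 0.179605 = 0.121475 / 0.179605 = 0.676

0.676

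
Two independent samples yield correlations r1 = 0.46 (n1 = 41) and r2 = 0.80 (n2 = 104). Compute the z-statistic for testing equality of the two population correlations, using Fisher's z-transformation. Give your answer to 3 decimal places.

-3.160

z1 = atanh(0.46) = 0.497311,  z2 = atanh(0.80) = 1.098612
SE = √(1/(n1−3) + 1/(n2−3)) = √(1/38 + 1/101) = √(0.0263158 + 0.0099010) = √0.0362168 = 0.190307
z = (z1 − z2)/SE = (0.497311 − 1.098612) / 0.190307 = -0.601301 / 0.190307 = -3.160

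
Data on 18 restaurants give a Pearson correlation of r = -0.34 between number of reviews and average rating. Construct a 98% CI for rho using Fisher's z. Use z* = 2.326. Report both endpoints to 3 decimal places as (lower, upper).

(-0.742, 0.242)

z_r = atanh(-0.34) = -0.354093;  SE = 1/√(n−3) = 1/√15 = 0.258199
z-limits: -0.354093 ± 2.326·0.258199 = -0.354093 ± 0.600571 = [-0.954664, 0.246478]
ρ-limits: (tanh -0.954664, tanh 0.246478) = (-0.742, 0.242)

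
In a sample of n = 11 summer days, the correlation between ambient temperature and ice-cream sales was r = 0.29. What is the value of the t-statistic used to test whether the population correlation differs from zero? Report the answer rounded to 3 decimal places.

1 − r² = 1 − 0.0841 = 0.9159;  √(1−r²) = 0.957027
√(n−2) = √9 = 3.000000
t = r·√(n−2)/√(1−r²) = 0.29 · 3.000000 / 0.957027 = 0.909

0.909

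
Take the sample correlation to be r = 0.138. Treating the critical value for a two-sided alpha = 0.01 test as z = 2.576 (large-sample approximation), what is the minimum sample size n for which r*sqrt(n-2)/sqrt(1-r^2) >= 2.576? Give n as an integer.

344

Need r·√(n−2)/√(1−r²) ≥ 2.576
√(n−2) ≥ 2.576·√(1−0.019044) / 0.138 = 2.576·0.990432 / 0.138 = 18.4881
n−2 ≥ 341.8098  ⇒  n ≥ 343.8098
Smallest integer n = 344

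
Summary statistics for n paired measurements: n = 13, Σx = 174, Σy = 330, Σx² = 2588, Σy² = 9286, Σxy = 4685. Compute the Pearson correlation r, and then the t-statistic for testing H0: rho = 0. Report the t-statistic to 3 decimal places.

2.198

S_xy = nΣxy − ΣxΣy = 13·4685 − 174·330 = 60905 − 57420 = 3485
S_xx = nΣx² − (Σx)² = 13·2588 − 174² = 33644 − 30276 = 3368
S_yy = nΣy² − (Σy)² = 13·9286 − 330² = 120718 − 108900 = 11818
r = S_xy / √(S_xx·S_yy) = 3485 / √(3368·11818) = 3485 / √39803024 = 3485 / 6308.9638 = 0.5524
t = r·√(n−2)/√(1−r²) = 0.5524·√11 / √(1−0.305146) = 1.832104 / 0.833579 = 2.198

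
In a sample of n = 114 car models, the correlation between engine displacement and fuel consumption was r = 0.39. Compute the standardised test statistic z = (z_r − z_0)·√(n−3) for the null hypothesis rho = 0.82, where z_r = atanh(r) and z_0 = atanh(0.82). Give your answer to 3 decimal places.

-7.849

Fisher z: atanh(0.39) = 0.411800, atanh(0.82) = 1.156817
z = (z_r − z_0)·√(n−3) = (0.411800 − 1.156817)·√111 = -0.745017 · 10.535654 = -7.849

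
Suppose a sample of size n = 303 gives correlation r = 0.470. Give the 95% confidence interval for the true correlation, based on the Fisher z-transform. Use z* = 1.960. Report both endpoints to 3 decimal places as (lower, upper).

(0.377, 0.553)

Fisher z: z_r = atanh(r) = ½·ln((1+0.470)/(1−0.470)) = 0.510070
SE(z) = 1/√(n−3) = 1/√300 = 0.057735
95% ⇒ z* = 1.960; margin = 1.960·0.057735 = 0.113161
CI on z-scale: (0.396909, 0.623231)
Back-transform: tanh(0.396909) = 0.377301, tanh(0.623231) = 0.553374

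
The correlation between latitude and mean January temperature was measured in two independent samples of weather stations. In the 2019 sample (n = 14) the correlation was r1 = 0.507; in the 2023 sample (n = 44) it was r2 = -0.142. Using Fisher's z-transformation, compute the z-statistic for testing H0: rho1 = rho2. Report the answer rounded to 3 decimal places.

2.066

Fisher z-transforms: z1 = atanh(0.507) = 0.558684, z2 = atanh(-0.142) = -0.142966; difference d = 0.701650
Var(d) = 1/11 + 1/41 = 0.0909091 + 0.0243902 = 0.1152993
z = d/√Var(d) = 0.701650 / √0.1152993 = 0.701650 / 0.339558 = 2.066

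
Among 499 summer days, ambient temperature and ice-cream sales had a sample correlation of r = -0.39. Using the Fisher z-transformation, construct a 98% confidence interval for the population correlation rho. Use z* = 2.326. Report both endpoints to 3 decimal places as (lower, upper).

z_r = atanh(-0.39) = -0.411800;  SE = 1/√(n−3) = 1/√496 = 0.044901
z-limits: -0.411800 ± 2.326·0.044901 = -0.411800 ± 0.104440 = [-0.516240, -0.307360]
ρ-limits: (tanh -0.516240, tanh -0.307360) = (-0.475, -0.298)

(-0.475, -0.298)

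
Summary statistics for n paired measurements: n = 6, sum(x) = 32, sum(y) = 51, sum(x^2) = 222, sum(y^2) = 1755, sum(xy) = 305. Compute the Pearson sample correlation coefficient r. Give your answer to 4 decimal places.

S_xy = nΣxy − ΣxΣy = 6·305 − 32·51 = 1830 − 1632 = 198
S_xx = nΣx² − (Σx)² = 6·222 − 32² = 1332 − 1024 = 308
S_yy = nΣy² − (Σy)² = 6·1755 − 51² = 10530 − 2601 = 7929
r = S_xy / √(S_xx·S_yy) = 198 / √(308·7929) = 198 / √2442132 = 198 / 1562.7322 = 0.1267

0.1267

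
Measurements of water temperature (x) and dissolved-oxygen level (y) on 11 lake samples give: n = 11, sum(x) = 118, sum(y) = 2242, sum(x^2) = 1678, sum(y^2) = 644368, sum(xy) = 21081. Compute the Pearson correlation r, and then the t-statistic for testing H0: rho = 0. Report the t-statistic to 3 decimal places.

S_xy = nΣxy − ΣxΣy = 11·21081 − 118·2242 = 231891 − 264556 = -32665
S_xx = nΣx² − (Σx)² = 11·1678 − 118² = 18458 − 13924 = 4534
S_yy = nΣy² − (Σy)² = 11·644368 − 2242² = 7088048 − 5026564 = 2061484
r = S_xy / √(S_xx·S_yy) = -32665 / √(4534·2061484) = -32665 / √9346768456 = -32665 / 96678.6867 = -0.3379
t = r·√(n−2)/√(1−r²) = -0.3379·√9 / √(1−0.114176) = -1.013700 / 0.941182 = -1.077

-1.077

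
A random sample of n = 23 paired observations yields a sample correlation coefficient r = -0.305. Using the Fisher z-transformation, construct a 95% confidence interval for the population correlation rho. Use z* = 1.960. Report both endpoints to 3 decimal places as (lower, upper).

(-0.637, 0.123)

z_r = atanh(-0.305) = -0.315023;  SE = 1/√(n−3) = 1/√20 = 0.223607
z-limits: -0.315023 ± 1.960·0.223607 = -0.315023 ± 0.438270 = [-0.753293, 0.123247]
ρ-limits: (tanh -0.753293, tanh 0.123247) = (-0.637, 0.123)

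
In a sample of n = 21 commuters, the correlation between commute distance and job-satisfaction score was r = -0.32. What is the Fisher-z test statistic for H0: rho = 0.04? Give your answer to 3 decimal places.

z_r = atanh(-0.32) = -0.331647,  z_0 = atanh(0.04) = 0.040021
SE = 1/√(n−3) = 1/√18 = 0.235702
z = (z_r − z_0)/SE = (-0.331647 − 0.040021) / 0.235702 = -0.371668 / 0.235702 = -1.577

-1.577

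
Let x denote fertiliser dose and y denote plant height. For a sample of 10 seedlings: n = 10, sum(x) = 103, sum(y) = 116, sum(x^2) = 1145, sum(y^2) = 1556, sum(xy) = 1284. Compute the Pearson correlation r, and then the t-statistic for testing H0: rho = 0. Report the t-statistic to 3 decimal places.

S_xy = nΣxy − ΣxΣy = 10·1284 − 103·116 = 12840 − 11948 = 892
S_xx = nΣx² − (Σx)² = 10·1145 − 103² = 11450 − 10609 = 841
S_yy = nΣy² − (Σy)² = 10·1556 − 116² = 15560 − 13456 = 2104
r = S_xy / √(S_xx·S_yy) = 892 / √(841·2104) = 892 / √1769464 = 892 / 1330.2120 = 0.6706
t = r·√(n−2)/√(1−r²) = 0.6706·√8 / √(1−0.449704) = 1.896743 / 0.741819 = 2.557

2.557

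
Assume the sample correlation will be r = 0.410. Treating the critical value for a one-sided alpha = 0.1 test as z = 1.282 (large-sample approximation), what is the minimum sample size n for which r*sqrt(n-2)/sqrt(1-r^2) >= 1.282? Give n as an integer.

Need r·√(n−2)/√(1−r²) ≥ 1.282
√(n−2) ≥ 1.282·√(1−0.168100) / 0.410 = 1.282·0.912086 / 0.410 = 2.8519
n−2 ≥ 8.1333  ⇒  n ≥ 10.1333
Smallest integer n = 11

11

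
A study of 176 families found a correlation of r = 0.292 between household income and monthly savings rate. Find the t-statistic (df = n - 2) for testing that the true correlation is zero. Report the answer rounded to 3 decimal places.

4.027

1 − r² = 1 − 0.085264 = 0.914736;  √(1−r²) = 0.956418
√(n−2) = √174 = 13.190906
t = r·√(n−2)/√(1−r²) = 0.292 · 13.190906 / 0.956418 = 4.027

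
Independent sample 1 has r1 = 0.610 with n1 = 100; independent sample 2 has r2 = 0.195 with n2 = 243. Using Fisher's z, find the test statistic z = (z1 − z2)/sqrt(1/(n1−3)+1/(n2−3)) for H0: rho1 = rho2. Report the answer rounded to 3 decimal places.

4.250

z1 = atanh(0.610) = 0.708921,  z2 = atanh(0.195) = 0.197530
SE = √(1/(n1−3) + 1/(n2−3)) = √(1/97 + 1/240) = √(0.0103093 + 0.0041667) = √0.0144760 = 0.120316
z = (z1 − z2)/SE = (0.708921 − 0.197530) / 0.120316 = 0.511391 / 0.120316 = 4.250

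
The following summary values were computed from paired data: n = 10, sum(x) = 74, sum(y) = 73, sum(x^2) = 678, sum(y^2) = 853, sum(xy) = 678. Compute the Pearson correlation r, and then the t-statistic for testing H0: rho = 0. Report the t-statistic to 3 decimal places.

S_xy = nΣxy − ΣxΣy = 10·678 − 74·73 = 6780 − 5402 = 1378
S_xx = nΣx² − (Σx)² = 10·678 − 74² = 6780 − 5476 = 1304
S_yy = nΣy² − (Σy)² = 10·853 − 73² = 8530 − 5329 = 3201
r = S_xy / √(S_xx·S_yy) = 1378 / √(1304·3201) = 1378 / √4174104 = 1378 / 2043.0624 = 0.6745
t = r·√(n−2)/√(1−r²) = 0.6745·√8 / √(1−0.454950) = 1.907774 / 0.738275 = 2.584

2.584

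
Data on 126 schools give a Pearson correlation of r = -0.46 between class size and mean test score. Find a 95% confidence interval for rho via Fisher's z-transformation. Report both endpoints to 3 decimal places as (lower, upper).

(-0.588, -0.310)

z_r = atanh(-0.46) = -0.497311;  SE = 1/√(n−3) = 1/√123 = 0.090167
z-limits: -0.497311 ± 1.960·0.090167 = -0.497311 ± 0.176727 = [-0.674038, -0.320584]
ρ-limits: (tanh -0.674038, tanh -0.320584) = (-0.588, -0.310)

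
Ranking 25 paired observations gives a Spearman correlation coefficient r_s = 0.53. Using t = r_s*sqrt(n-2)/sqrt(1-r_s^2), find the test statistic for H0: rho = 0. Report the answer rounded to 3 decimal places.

2.997

1 − r_s² = 1 − 0.2809 = 0.7191;  √(1−r_s²) = 0.847998
√(n−2) = √23 = 4.795832
t = r_s·√(n−2)/√(1−r_s²) = 0.53 · 4.795832 / 0.847998 = 2.997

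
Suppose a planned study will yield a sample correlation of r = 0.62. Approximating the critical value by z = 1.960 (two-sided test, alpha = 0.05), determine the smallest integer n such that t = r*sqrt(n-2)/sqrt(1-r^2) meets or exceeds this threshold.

9

r√(n−2)/√(1−r²) ≥ 1.960  ⇔  n−2 ≥ (1.960)²·(1−r²)/r²
(1−r²)/r² = (1−0.3844)/0.3844 = 1.6015
n ≥ 2 + 3.8416·1.6015 = 2 + 6.1523 = 8.1523
⌈8.1523⌉ = 9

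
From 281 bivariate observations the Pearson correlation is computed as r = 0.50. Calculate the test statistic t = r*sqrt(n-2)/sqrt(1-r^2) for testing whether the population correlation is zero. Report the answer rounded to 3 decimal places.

9.644

t = r·√(n−2) / √(1−r²) with r = 0.50, n = 281
  = 0.50·√279 / √(1 − 0.2500)
  = 0.50·16.703293 / 0.866025
  = 8.351646 / 0.866025 = 9.644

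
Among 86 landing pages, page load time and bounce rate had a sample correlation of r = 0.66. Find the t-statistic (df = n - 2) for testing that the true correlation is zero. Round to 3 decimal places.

8.052

t = r·√(n−2) / √(1−r²) with r = 0.66, n = 86
  = 0.66·√84 / √(1 − 0.4356)
  = 0.66·9.165151 / 0.751266
  = 6.049000 / 0.751266 = 8.052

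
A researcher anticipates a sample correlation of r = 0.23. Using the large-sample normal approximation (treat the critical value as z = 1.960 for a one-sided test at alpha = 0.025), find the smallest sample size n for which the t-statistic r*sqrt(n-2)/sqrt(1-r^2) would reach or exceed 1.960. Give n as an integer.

71

Need r·√(n−2)/√(1−r²) ≥ 1.960
√(n−2) ≥ 1.960·√(1−0.0529) / 0.23 = 1.960·0.973191 / 0.23 = 8.2933
n−2 ≥ 68.7788  ⇒  n ≥ 70.7788
Smallest integer n = 71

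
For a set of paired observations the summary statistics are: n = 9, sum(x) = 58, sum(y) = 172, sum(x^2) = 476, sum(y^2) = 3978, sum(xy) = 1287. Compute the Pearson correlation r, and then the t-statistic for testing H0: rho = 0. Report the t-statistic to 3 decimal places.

2.400

S_xy = nΣxy − ΣxΣy = 9·1287 − 58·172 = 11583 − 9976 = 1607
S_xx = nΣx² − (Σx)² = 9·476 − 58² = 4284 − 3364 = 920
S_yy = nΣy² − (Σy)² = 9·3978 − 172² = 35802 − 29584 = 6218
r = S_xy / √(S_xx·S_yy) = 1607 / √(920·6218) = 1607 / √5720560 = 1607 / 2391.7692 = 0.6719
t = r·√(n−2)/√(1−r²) = 0.6719·√7 / √(1−0.451450) = 1.777680 / 0.740642 = 2.400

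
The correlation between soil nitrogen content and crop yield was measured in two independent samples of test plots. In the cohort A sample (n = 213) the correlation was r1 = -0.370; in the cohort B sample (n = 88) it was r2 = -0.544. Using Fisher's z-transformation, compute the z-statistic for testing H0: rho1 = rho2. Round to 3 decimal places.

1.722

z1 = atanh(-0.370) = -0.388423,  z2 = atanh(-0.544) = -0.609819
SE = √(1/(n1−3) + 1/(n2−3)) = √(1/210 + 1/85) = √(0.0047619 + 0.0117647) = √0.0165266 = 0.128556
z = (z1 − z2)/SE = (-0.388423 − (-0.609819)) / 0.128556 = 0.221396 / 0.128556 = 1.722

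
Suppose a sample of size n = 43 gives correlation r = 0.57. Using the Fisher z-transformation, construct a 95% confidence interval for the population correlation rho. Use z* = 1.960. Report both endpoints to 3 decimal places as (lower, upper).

Fisher z: z_r = atanh(r) = ½·ln((1+0.57)/(1−0.57)) = 0.647523
SE(z) = 1/√(n−3) = 1/√40 = 0.158114
95% ⇒ z* = 1.960; margin = 1.960·0.158114 = 0.309903
CI on z-scale: (0.337620, 0.957426)
Back-transform: tanh(0.337620) = 0.325351, tanh(0.957426) = 0.743127

(0.325, 0.743)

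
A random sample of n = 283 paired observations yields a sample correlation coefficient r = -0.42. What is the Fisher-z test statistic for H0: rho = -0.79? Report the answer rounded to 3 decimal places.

10.437

Fisher z: atanh(-0.42) = -0.447692, atanh(-0.79) = -1.071432
z = (z_r − z_0)·√(n−3) = (-0.447692 − (-1.071432))·√280 = 0.623740 · 16.733201 = 10.437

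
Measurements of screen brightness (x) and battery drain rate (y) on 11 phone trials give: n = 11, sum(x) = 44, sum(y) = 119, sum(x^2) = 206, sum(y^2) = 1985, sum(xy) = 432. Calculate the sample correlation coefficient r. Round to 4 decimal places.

-0.3041

Numerator: nΣxy − (Σx)(Σy) = 11·432 − (44)(119) = -484
Denominator: √[(nΣx²−(Σx)²)(nΣy²−(Σy)²)]
  nΣx²−(Σx)² = 11·206 − 1936 = 330;  nΣy²−(Σy)² = 11·1985 − 14161 = 7674
  √(330·7674) = √2532420 = 1591.3579
r = -484 / 1591.3579 = -0.3041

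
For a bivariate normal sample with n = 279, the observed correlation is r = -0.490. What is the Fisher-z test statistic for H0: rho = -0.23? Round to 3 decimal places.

z_r = atanh(-0.490) = -0.536060,  z_0 = atanh(-0.23) = -0.234189
SE = 1/√(n−3) = 1/√276 = 0.060193
z = (z_r − z_0)/SE = (-0.536060 − (-0.234189)) / 0.060193 = -0.301871 / 0.060193 = -5.015

-5.015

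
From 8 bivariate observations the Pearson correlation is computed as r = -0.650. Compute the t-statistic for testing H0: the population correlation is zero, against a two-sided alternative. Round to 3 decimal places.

t = r·√(n−2) / √(1−r²) with r = -0.650, n = 8
  = -0.650·√6 / √(1 − 0.422500)
  = -0.650·2.449490 / 0.759934
  = -1.592169 / 0.759934 = -2.095

-2.095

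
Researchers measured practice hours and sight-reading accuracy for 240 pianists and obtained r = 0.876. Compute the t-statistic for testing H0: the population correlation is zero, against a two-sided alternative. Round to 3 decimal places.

28.020

1 − r² = 1 − 0.767376 = 0.232624;  √(1−r²) = 0.482311
√(n−2) = √238 = 15.427249
t = r·√(n−2)/√(1−r²) = 0.876 · 15.427249 / 0.482311 = 28.020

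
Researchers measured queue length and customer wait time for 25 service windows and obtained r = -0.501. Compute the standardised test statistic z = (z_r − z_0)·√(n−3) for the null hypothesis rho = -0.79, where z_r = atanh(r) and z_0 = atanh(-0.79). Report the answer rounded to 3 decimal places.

2.443

z_r = atanh(-0.501) = -0.550640,  z_0 = atanh(-0.79) = -1.071432
SE = 1/√(n−3) = 1/√22 = 0.213201
z = (z_r − z_0)/SE = (-0.550640 − (-1.071432)) / 0.213201 = 0.520792 / 0.213201 = 2.443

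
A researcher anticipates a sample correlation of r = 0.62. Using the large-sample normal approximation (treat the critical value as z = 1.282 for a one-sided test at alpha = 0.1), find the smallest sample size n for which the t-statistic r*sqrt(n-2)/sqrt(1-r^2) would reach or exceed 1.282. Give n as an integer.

Need r·√(n−2)/√(1−r²) ≥ 1.282
√(n−2) ≥ 1.282·√(1−0.3844) / 0.62 = 1.282·0.784602 / 0.62 = 1.6224
n−2 ≥ 2.6322  ⇒  n ≥ 4.6322
Smallest integer n = 5

5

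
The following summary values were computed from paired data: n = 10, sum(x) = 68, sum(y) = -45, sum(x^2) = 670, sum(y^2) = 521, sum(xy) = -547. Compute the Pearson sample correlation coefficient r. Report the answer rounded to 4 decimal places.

-0.9372

S_xy = nΣxy − ΣxΣy = 10·(-547) − 68·(-45) = -5470 − (-3060) = -2410
S_xx = nΣx² − (Σx)² = 10·670 − 68² = 6700 − 4624 = 2076
S_yy = nΣy² − (Σy)² = 10·521 − (-45)² = 5210 − 2025 = 3185
r = S_xy / √(S_xx·S_yy) = -2410 / √(2076·3185) = -2410 / √6612060 = -2410 / 2571.3926 = -0.9372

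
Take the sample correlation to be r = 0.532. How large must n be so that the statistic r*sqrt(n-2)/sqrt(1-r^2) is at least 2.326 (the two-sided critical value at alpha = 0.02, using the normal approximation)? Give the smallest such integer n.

r√(n−2)/√(1−r²) ≥ 2.326  ⇔  n−2 ≥ (2.326)²·(1−r²)/r²
(1−r²)/r² = (1−0.283024)/0.283024 = 2.5333
n ≥ 2 + 5.410276·2.5333 = 2 + 13.7059 = 15.7059
⌈15.7059⌉ = 16

16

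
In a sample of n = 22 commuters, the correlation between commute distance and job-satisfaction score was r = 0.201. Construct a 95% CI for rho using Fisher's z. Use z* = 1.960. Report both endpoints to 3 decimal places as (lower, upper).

z_r = atanh(0.201) = 0.203774;  SE = 1/√(n−3) = 1/√19 = 0.229416
z-limits: 0.203774 ± 1.960·0.229416 = 0.203774 ± 0.449655 = [-0.245881, 0.653429]
ρ-limits: (tanh -0.245881, tanh 0.653429) = (-0.241, 0.574)

(-0.241, 0.574)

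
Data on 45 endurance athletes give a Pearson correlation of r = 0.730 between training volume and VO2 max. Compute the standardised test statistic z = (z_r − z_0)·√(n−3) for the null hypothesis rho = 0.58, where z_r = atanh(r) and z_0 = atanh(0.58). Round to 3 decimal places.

1.726

z_r = atanh(0.730) = 0.928727,  z_0 = atanh(0.58) = 0.662463
SE = 1/√(n−3) = 1/√42 = 0.154303
z = (z_r − z_0)/SE = (0.928727 − 0.662463) / 0.154303 = 0.266264 / 0.154303 = 1.726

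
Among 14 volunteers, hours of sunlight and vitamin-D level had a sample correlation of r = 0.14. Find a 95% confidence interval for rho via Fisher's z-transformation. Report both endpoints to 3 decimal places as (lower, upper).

(-0.422, 0.624)

Fisher z: z_r = atanh(r) = ½·ln((1+0.14)/(1−0.14)) = 0.140926
SE(z) = 1/√(n−3) = 1/√11 = 0.301511
95% ⇒ z* = 1.960; margin = 1.960·0.301511 = 0.590962
CI on z-scale: (-0.450036, 0.731888)
Back-transform: tanh(-0.450036) = -0.421929, tanh(0.731888) = 0.624219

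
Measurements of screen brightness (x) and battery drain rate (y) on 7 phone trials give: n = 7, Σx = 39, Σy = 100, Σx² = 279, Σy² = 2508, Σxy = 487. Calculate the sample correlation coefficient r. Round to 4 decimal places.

Numerator: nΣxy − (Σx)(Σy) = 7·487 − (39)(100) = -491
Denominator: √[(nΣx²−(Σx)²)(nΣy²−(Σy)²)]
  nΣx²−(Σx)² = 7·279 − 1521 = 432;  nΣy²−(Σy)² = 7·2508 − 10000 = 7556
  √(432·7556) = √3264192 = 1806.7075
r = -491 / 1806.7075 = -0.2718

-0.2718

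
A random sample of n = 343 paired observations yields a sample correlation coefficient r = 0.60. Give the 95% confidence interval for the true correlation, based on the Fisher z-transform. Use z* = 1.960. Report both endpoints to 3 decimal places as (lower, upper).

z_r = atanh(0.60) = 0.693147;  SE = 1/√(n−3) = 1/√340 = 0.054233
z-limits: 0.693147 ± 1.960·0.054233 = 0.693147 ± 0.106297 = [0.586850, 0.799444]
ρ-limits: (tanh 0.586850, tanh 0.799444) = (0.528, 0.664)

(0.528, 0.664)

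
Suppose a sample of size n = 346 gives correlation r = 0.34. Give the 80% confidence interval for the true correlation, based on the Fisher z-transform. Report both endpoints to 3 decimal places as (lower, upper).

(0.277, 0.400)

Fisher z: z_r = atanh(r) = ½·ln((1+0.34)/(1−0.34)) = 0.354093
SE(z) = 1/√(n−3) = 1/√343 = 0.053995
80% ⇒ z* = 1.282; margin = 1.282·0.053995 = 0.069222
CI on z-scale: (0.284871, 0.423315)
Back-transform: tanh(0.284871) = 0.277407, tanh(0.423315) = 0.399719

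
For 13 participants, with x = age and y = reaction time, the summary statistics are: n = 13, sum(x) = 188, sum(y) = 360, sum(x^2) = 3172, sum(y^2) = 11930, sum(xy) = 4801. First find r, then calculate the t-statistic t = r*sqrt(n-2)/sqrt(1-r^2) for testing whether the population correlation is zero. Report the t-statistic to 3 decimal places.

-1.579

S_xy = nΣxy − ΣxΣy = 13·4801 − 188·360 = 62413 − 67680 = -5267
S_xx = nΣx² − (Σx)² = 13·3172 − 188² = 41236 − 35344 = 5892
S_yy = nΣy² − (Σy)² = 13·11930 − 360² = 155090 − 129600 = 25490
r = S_xy / √(S_xx·S_yy) = -5267 / √(5892·25490) = -5267 / √150187080 = -5267 / 12255.0838 = -0.4298
t = r·√(n−2)/√(1−r²) = -0.4298·√11 / √(1−0.184728) = -1.425485 / 0.902924 = -1.579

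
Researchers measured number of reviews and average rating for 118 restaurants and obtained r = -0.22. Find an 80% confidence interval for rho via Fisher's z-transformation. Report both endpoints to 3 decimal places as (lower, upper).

(-0.330, -0.104)

Fisher z: z_r = atanh(r) = ½·ln((1+(-0.22))/(1−(-0.22))) = -0.223656
SE(z) = 1/√(n−3) = 1/√115 = 0.093250
80% ⇒ z* = 1.282; margin = 1.282·0.093250 = 0.119546
CI on z-scale: (-0.343202, -0.104110)
Back-transform: tanh(-0.343202) = -0.330333, tanh(-0.104110) = -0.103735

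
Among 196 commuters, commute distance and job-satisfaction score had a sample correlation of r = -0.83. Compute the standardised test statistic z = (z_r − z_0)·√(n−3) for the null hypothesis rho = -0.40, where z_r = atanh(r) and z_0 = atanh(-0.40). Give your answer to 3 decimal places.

-10.621

z_r = atanh(-0.83) = -1.188136,  z_0 = atanh(-0.40) = -0.423649
SE = 1/√(n−3) = 1/√193 = 0.071982
z = (z_r − z_0)/SE = (-1.188136 − (-0.423649)) / 0.071982 = -0.764487 / 0.071982 = -10.621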